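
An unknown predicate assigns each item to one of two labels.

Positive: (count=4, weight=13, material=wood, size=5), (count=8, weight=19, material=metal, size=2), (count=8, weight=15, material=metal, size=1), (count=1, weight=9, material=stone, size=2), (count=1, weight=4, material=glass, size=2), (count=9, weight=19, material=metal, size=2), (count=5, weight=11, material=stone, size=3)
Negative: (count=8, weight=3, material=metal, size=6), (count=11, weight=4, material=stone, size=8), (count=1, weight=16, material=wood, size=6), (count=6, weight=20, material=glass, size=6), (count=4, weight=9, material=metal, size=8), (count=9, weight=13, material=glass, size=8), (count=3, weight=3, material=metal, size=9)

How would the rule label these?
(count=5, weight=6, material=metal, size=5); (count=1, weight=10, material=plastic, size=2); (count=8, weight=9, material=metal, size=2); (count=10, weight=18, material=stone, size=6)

Positive, Positive, Positive, Negative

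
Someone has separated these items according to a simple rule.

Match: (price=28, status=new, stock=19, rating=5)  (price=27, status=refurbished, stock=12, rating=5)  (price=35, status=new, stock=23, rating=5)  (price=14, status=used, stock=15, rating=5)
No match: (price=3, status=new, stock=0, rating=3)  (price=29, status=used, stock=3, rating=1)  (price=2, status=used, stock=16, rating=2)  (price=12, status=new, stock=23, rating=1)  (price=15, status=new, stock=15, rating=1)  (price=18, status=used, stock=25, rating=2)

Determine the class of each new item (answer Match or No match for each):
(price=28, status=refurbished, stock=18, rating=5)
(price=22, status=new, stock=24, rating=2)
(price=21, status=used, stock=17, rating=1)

Match, No match, No match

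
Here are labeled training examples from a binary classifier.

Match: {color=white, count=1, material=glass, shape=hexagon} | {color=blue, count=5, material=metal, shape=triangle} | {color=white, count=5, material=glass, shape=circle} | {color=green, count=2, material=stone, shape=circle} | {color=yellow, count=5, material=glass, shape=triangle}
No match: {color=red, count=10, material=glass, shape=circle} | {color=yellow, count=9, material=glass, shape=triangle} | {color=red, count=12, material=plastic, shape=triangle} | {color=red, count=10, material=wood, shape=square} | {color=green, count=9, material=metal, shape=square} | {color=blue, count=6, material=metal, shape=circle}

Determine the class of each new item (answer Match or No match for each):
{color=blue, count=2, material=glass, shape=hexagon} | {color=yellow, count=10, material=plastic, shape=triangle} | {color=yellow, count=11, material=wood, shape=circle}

'Match' ⟺ count ≤ 5.
Match: {color=blue, count=2, material=glass, shape=hexagon}, since count = 2. No match: {color=yellow, count=10, material=plastic, shape=triangle}, since count = 10. No match: {color=yellow, count=11, material=wood, shape=circle}, since count = 11.

Match, No match, No match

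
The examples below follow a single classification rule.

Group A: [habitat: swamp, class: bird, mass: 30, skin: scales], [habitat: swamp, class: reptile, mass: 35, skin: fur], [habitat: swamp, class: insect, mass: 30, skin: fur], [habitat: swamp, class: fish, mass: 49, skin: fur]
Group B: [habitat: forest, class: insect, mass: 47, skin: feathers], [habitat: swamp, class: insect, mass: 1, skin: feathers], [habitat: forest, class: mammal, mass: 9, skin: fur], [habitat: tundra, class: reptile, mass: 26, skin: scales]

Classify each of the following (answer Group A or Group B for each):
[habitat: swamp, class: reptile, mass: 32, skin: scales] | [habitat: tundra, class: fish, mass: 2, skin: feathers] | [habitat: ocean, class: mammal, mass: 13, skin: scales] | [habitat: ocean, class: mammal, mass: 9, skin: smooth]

Group A, Group B, Group B, Group B

The rule appears to be: habitat is swamp AND mass ≥ 9.
[habitat: swamp, class: reptile, mass: 32, skin: scales] → habitat is swamp, mass = 32 → Group A.
[habitat: tundra, class: fish, mass: 2, skin: feathers] → habitat is tundra, mass = 2 → Group B.
[habitat: ocean, class: mammal, mass: 13, skin: scales] → habitat is ocean, mass = 13 → Group B.
[habitat: ocean, class: mammal, mass: 9, skin: smooth] → habitat is ocean, mass = 9 → Group B.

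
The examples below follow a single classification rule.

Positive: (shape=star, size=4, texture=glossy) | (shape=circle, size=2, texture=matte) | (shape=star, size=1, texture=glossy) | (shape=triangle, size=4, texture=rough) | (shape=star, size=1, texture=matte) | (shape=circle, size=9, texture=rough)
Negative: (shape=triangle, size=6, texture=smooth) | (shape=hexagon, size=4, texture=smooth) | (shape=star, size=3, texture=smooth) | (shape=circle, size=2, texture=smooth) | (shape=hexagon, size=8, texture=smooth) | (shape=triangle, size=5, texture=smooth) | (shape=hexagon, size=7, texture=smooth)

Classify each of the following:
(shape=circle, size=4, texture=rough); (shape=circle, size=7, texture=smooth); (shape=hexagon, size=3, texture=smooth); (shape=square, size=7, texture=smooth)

Looking at the examples, the only property every 'Positive' case has and every 'Negative' case lacks is: texture is not smooth.
Positive: (shape=circle, size=4, texture=rough), since texture is rough.
Negative: (shape=circle, size=7, texture=smooth), since texture is smooth.
Negative: (shape=hexagon, size=3, texture=smooth), since texture is smooth.
Negative: (shape=square, size=7, texture=smooth), since texture is smooth.

Positive, Negative, Negative, Negative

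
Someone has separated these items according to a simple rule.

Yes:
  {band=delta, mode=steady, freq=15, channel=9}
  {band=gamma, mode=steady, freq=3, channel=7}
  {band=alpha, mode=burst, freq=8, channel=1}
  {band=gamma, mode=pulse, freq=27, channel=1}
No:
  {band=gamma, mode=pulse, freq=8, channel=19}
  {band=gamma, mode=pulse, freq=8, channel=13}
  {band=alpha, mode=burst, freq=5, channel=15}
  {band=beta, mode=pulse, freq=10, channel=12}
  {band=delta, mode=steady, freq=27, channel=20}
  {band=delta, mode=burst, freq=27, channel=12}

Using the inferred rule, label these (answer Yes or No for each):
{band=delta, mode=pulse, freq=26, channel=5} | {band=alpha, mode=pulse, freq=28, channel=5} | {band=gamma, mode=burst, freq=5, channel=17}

Yes, Yes, No

'Yes' ⟺ channel ≤ 9.
{band=delta, mode=pulse, freq=26, channel=5} — channel = 5, hence Yes.
{band=alpha, mode=pulse, freq=28, channel=5} — channel = 5, hence Yes.
{band=gamma, mode=burst, freq=5, channel=17} — channel = 17, hence No.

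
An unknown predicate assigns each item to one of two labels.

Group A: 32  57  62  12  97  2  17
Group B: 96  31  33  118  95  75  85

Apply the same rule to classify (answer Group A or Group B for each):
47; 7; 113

Group A, Group A, Group B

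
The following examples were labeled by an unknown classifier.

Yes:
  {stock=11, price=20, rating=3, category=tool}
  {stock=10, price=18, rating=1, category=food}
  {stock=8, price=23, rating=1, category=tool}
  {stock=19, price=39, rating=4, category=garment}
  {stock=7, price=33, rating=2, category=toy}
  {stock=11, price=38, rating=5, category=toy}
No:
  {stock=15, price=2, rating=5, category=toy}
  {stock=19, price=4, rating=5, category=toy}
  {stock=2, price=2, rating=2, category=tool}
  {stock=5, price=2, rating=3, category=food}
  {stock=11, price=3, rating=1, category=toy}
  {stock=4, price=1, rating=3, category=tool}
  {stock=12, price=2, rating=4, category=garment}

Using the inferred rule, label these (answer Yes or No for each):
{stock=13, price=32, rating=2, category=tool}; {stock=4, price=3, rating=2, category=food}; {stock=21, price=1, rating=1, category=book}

The simplest hypothesis consistent with all the labels is: price ≥ 18.
{stock=13, price=32, rating=2, category=tool}: price = 32 — checks out, so Yes.
{stock=4, price=3, rating=2, category=food}: price = 3 — fails this test, so No.
{stock=21, price=1, rating=1, category=book}: price = 1 — fails this test, so No.

Yes, No, No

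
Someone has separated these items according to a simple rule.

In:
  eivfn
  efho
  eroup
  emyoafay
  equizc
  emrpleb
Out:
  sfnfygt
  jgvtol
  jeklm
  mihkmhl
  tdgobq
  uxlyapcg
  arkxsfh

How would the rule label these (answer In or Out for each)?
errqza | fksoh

In, Out

One predicate separates the groups cleanly: starts with 'e'.
In: errqza, since starts with 'e'. Out: fksoh, since starts with 'f'.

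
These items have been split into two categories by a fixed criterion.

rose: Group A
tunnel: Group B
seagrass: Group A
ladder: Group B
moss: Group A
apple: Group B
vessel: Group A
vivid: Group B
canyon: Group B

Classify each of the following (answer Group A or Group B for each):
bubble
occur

Group B, Group B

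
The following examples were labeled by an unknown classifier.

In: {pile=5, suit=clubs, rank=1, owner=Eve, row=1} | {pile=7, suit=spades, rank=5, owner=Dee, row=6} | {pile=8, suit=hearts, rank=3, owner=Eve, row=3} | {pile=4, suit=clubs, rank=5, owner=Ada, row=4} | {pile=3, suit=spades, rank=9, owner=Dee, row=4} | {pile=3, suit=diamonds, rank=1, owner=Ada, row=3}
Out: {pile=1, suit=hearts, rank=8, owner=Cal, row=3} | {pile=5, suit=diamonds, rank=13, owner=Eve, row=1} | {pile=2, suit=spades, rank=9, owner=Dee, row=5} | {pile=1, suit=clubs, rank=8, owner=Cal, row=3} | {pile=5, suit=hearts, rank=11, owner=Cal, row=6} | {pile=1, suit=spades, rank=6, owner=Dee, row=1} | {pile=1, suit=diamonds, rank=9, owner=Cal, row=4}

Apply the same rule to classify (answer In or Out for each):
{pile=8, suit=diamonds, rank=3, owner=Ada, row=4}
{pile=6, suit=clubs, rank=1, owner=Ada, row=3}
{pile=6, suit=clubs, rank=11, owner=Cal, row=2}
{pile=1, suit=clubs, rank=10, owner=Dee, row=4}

In, In, Out, Out

Every 'In' example satisfies: pile ≥ 3 AND rank ≤ 9. None of the 'Out' examples do.
In: {pile=8, suit=diamonds, rank=3, owner=Ada, row=4}, since pile = 8, rank = 3.
In: {pile=6, suit=clubs, rank=1, owner=Ada, row=3}, since pile = 6, rank = 1.
Out: {pile=6, suit=clubs, rank=11, owner=Cal, row=2}, since pile = 6, rank = 11.
Out: {pile=1, suit=clubs, rank=10, owner=Dee, row=4}, since pile = 1, rank = 10.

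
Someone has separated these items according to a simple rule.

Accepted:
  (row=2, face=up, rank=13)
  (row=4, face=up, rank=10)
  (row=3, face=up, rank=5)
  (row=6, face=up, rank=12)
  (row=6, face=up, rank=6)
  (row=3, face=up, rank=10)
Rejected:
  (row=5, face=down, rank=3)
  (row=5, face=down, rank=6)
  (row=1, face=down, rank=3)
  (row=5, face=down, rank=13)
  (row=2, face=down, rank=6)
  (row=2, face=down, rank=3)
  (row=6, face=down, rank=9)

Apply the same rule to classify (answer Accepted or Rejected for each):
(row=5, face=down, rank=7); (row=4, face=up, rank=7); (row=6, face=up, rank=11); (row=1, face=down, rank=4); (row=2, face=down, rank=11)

Rejected, Accepted, Accepted, Rejected, Rejected

Rule: face is up. This holds for each 'Accepted' example and fails for each 'Rejected' one.
(row=5, face=down, rank=7): Rejected (face is down). (row=4, face=up, rank=7): Accepted (face is up). (row=6, face=up, rank=11): Accepted (face is up). (row=1, face=down, rank=4): Rejected (face is down). (row=2, face=down, rank=11): Rejected (face is down).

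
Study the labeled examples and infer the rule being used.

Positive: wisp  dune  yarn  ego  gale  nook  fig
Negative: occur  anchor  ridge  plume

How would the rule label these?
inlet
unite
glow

Negative, Negative, Positive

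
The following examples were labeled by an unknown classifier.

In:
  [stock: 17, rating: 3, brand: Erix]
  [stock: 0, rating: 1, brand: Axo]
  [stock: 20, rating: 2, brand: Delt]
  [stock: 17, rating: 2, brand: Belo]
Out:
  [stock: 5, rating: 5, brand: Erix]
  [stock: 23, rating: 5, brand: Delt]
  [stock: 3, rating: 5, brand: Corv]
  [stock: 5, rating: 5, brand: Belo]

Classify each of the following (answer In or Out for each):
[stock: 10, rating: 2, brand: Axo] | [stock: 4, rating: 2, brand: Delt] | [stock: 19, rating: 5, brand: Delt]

Every 'In' example satisfies: rating ≤ 3. None of the 'Out' examples do.
[stock: 10, rating: 2, brand: Axo]: rating = 2, checks out → In. [stock: 4, rating: 2, brand: Delt]: rating = 2, checks out → In. [stock: 19, rating: 5, brand: Delt]: rating = 5, does not satisfy this → Out.

In, In, Out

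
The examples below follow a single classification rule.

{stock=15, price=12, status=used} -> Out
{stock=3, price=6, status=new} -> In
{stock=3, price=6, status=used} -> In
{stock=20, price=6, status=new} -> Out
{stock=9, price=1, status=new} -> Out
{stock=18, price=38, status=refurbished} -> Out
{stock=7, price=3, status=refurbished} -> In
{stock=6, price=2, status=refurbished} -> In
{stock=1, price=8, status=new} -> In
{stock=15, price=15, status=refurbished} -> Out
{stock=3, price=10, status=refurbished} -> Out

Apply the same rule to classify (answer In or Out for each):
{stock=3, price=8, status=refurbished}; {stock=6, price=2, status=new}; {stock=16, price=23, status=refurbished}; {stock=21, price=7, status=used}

The distinguishing property — stock ≤ 7 AND price ≤ 8 — holds for all the 'In' cases and none of the 'Out' cases.
{stock=3, price=8, status=refurbished} → stock = 3, price = 8 → In. {stock=6, price=2, status=new} → stock = 6, price = 2 → In. {stock=16, price=23, status=refurbished} → stock = 16, price = 23 → Out. {stock=21, price=7, status=used} → stock = 21, price = 7 → Out.

In, In, Out, Out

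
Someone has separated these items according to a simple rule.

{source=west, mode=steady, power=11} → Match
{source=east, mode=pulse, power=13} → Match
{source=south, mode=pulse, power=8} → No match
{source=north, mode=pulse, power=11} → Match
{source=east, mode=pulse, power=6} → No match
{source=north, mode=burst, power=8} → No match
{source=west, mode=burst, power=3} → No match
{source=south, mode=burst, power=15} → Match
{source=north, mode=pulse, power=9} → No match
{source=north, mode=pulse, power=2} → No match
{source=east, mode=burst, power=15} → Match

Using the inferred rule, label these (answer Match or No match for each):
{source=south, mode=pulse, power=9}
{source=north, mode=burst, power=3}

The classifier is using: power ≥ 11.

No match, No match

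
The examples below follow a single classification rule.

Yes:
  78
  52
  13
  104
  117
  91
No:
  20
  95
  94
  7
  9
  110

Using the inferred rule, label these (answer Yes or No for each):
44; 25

A rule that fits every label: multiple of 13 — true of each 'Yes' example, false of each 'No' one.
44: No (44 = 13·3 + 5).
25: No (25 = 13·1 + 12).

No, No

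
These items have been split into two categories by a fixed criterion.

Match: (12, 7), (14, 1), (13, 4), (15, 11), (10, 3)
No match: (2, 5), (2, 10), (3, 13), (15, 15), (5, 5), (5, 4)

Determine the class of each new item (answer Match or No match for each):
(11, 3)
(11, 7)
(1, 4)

Match, Match, No match

Every 'Match' example satisfies: first > second AND sum ≥ 10. None of the 'No match' examples do.
(11, 3) — 11 > 3, 11+3 = 14, hence Match.
(11, 7) — 11 > 7, 11+7 = 18, hence Match.
(1, 4) — 1 < 4, 1+4 = 5, hence No match.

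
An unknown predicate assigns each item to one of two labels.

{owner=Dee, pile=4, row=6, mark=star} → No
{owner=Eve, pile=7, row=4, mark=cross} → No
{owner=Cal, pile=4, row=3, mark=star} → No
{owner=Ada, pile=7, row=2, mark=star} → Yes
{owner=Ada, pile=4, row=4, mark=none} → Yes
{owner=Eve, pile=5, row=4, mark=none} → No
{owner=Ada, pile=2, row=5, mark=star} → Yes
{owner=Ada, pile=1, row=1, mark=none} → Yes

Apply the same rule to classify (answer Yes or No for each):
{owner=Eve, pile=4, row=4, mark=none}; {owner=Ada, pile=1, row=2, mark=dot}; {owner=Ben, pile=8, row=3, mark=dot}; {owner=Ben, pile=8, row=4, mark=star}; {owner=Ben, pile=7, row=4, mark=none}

No, Yes, No, No, No

Every 'Yes' example satisfies: owner is Ada. None of the 'No' examples do.
{owner=Eve, pile=4, row=4, mark=none} — owner is Eve, hence No. {owner=Ada, pile=1, row=2, mark=dot} — owner is Ada, hence Yes. {owner=Ben, pile=8, row=3, mark=dot} — owner is Ben, hence No. {owner=Ben, pile=8, row=4, mark=star} — owner is Ben, hence No. {owner=Ben, pile=7, row=4, mark=none} — owner is Ben, hence No.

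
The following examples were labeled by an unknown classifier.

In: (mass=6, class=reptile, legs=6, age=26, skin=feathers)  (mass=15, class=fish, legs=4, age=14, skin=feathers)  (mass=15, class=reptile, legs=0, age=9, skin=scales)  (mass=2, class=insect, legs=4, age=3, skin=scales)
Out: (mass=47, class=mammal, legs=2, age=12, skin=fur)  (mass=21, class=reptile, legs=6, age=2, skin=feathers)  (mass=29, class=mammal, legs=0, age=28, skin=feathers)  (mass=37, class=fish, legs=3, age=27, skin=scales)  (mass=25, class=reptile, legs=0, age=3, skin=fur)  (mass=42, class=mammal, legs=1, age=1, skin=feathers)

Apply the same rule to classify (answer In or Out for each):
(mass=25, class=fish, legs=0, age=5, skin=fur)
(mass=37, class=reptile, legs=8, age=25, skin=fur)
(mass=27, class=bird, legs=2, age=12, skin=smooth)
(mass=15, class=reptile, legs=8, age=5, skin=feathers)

Out, Out, Out, In

A rule that fits every label: mass ≤ 15 — true of each 'In' example, false of each 'Out' one.
Out: (mass=25, class=fish, legs=0, age=5, skin=fur), since mass = 25. Out: (mass=37, class=reptile, legs=8, age=25, skin=fur), since mass = 37. Out: (mass=27, class=bird, legs=2, age=12, skin=smooth), since mass = 27. In: (mass=15, class=reptile, legs=8, age=5, skin=feathers), since mass = 15.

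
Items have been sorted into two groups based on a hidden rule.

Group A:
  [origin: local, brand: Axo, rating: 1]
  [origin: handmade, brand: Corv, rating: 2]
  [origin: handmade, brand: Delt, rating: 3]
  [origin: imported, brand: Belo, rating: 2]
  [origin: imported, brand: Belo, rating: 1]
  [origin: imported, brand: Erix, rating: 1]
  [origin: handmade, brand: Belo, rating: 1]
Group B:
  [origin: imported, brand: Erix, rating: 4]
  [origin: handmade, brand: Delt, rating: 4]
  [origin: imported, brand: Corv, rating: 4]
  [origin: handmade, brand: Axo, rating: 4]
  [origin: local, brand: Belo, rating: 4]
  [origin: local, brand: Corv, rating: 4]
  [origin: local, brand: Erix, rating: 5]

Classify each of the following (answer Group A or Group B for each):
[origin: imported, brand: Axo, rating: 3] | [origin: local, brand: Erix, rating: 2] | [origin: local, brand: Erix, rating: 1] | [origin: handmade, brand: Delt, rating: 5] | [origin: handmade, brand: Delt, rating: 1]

Group A, Group A, Group A, Group B, Group A

'Group A' ⟺ rating ≤ 3.
[origin: imported, brand: Axo, rating: 3] — rating = 3, hence Group A. [origin: local, brand: Erix, rating: 2] — rating = 2, hence Group A. [origin: local, brand: Erix, rating: 1] — rating = 1, hence Group A. [origin: handmade, brand: Delt, rating: 5] — rating = 5, hence Group B. [origin: handmade, brand: Delt, rating: 1] — rating = 1, hence Group A.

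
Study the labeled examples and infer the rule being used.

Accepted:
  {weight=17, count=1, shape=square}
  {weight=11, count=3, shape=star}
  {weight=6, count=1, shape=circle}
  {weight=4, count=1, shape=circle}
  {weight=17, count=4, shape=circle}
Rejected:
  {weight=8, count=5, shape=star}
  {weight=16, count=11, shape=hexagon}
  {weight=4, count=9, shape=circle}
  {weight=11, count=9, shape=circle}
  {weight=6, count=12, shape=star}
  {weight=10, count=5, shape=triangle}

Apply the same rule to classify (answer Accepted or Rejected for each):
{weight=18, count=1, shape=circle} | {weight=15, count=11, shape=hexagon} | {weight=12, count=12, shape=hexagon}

The simplest hypothesis consistent with all the labels is: count ≤ 4.
{weight=18, count=1, shape=circle}: count = 1 — has this property, so Accepted. {weight=15, count=11, shape=hexagon}: count = 11 — does not fit, so Rejected. {weight=12, count=12, shape=hexagon}: count = 12 — does not fit, so Rejected.

Accepted, Rejected, Rejected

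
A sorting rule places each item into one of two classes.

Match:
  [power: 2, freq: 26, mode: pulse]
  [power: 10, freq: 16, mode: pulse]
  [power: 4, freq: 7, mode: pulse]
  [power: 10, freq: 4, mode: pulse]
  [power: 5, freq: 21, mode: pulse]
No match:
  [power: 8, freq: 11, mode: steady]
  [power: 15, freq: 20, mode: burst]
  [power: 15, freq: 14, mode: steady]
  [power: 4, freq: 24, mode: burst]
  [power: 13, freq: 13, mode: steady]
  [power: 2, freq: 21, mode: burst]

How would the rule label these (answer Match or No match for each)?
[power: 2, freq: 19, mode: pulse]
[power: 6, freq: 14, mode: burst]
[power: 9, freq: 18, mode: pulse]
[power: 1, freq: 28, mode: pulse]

All 'Match' examples share one property — mode is pulse — and every 'No match' example lacks it.
[power: 2, freq: 19, mode: pulse] — mode is pulse, hence Match.
[power: 6, freq: 14, mode: burst] — mode is burst, hence No match.
[power: 9, freq: 18, mode: pulse] — mode is pulse, hence Match.
[power: 1, freq: 28, mode: pulse] — mode is pulse, hence Match.

Match, No match, Match, Match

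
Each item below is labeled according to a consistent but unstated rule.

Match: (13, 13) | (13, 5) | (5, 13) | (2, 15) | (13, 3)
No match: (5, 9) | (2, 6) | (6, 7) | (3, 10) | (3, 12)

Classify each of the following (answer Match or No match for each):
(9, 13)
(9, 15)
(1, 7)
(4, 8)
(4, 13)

Match, Match, No match, No match, Match

All 'Match' examples share one property — sum ≥ 16 — and every 'No match' example lacks it.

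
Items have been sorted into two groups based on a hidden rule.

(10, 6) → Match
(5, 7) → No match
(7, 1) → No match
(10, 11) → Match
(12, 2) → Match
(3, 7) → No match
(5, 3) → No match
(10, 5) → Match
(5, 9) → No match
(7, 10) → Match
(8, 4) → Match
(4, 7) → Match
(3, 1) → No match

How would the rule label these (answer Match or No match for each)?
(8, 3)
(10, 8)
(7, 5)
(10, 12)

Match, Match, No match, Match

Checking candidate rules against both groups, what survives is: product is even.
(8, 3) — 8·3 = 24, hence Match. (10, 8) — 10·8 = 80, hence Match. (7, 5) — 7·5 = 35, hence No match. (10, 12) — 10·12 = 120, hence Match.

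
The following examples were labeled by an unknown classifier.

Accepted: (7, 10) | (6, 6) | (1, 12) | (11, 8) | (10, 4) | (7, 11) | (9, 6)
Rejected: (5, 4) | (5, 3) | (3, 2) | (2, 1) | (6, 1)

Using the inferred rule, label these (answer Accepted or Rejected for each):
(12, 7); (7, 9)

The common property of the 'Accepted' items is: sum ≥ 12. No 'Rejected' item has it.
(12, 7): 12+7 = 19, meets the rule → Accepted. (7, 9): 7+9 = 16, meets the rule → Accepted.

Accepted, Accepted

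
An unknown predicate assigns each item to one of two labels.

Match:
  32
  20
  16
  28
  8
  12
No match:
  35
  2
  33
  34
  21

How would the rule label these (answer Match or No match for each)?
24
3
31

Match, No match, No match

The rule appears to be: multiple of 4.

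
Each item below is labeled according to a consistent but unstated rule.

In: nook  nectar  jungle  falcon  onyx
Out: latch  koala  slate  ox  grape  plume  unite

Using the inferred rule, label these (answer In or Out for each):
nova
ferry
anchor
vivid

In, Out, In, Out

The rule appears to be: even length AND contains 'n'.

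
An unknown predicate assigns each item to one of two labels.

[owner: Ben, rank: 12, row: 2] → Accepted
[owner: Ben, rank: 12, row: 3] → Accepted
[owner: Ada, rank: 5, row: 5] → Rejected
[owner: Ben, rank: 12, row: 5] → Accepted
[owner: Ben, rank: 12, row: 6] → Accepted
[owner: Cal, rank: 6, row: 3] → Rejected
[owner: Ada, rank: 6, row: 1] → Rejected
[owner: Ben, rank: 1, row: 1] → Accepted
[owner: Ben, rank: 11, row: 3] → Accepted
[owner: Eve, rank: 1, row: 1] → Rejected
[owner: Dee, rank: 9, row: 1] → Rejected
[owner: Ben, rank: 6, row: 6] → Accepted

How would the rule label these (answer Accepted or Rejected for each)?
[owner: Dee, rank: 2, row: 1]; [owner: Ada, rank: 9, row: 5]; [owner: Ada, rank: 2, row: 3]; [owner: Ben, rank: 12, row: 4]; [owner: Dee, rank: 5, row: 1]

The classifier is using: owner is Ben.
[owner: Dee, rank: 2, row: 1]: Rejected (owner is Dee). [owner: Ada, rank: 9, row: 5]: Rejected (owner is Ada). [owner: Ada, rank: 2, row: 3]: Rejected (owner is Ada). [owner: Ben, rank: 12, row: 4]: Accepted (owner is Ben). [owner: Dee, rank: 5, row: 1]: Rejected (owner is Dee).

Rejected, Rejected, Rejected, Accepted, Rejected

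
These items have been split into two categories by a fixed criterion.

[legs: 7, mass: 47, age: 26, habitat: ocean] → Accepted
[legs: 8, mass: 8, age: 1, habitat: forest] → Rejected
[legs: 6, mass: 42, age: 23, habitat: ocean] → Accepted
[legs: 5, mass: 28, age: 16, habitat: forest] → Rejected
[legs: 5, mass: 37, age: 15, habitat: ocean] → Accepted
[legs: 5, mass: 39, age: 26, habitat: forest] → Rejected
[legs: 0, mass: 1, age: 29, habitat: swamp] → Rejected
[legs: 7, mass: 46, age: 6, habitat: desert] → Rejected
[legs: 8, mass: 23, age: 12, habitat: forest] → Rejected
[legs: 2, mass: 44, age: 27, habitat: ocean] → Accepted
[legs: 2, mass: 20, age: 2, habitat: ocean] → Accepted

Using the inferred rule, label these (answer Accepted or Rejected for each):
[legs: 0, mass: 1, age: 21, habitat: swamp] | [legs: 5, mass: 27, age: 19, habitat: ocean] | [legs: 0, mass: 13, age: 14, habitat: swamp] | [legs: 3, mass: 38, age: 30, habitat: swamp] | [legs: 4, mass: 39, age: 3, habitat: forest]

Rejected, Accepted, Rejected, Rejected, Rejected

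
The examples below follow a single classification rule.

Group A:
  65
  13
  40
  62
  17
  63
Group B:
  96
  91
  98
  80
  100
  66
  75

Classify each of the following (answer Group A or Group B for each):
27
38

Group A, Group A

'Group A' ⟺ at most 65.
Group A: 27, since 27 ≤ 65. Group A: 38, since 38 ≤ 65.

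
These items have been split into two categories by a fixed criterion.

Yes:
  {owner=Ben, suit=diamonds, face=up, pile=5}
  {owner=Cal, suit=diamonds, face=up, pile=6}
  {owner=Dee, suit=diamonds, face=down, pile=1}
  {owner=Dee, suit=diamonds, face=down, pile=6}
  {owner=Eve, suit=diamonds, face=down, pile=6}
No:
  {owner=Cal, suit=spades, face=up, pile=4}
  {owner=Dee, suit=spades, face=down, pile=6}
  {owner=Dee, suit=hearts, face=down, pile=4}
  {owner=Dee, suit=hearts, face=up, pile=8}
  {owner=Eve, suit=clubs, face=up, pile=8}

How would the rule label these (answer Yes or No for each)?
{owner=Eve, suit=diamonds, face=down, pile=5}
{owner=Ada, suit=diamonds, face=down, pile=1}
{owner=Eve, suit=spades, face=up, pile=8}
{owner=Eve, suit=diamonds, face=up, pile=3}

The simplest hypothesis consistent with all the labels is: suit is diamonds.
{owner=Eve, suit=diamonds, face=down, pile=5}: Yes (suit is diamonds). {owner=Ada, suit=diamonds, face=down, pile=1}: Yes (suit is diamonds). {owner=Eve, suit=spades, face=up, pile=8}: No (suit is spades). {owner=Eve, suit=diamonds, face=up, pile=3}: Yes (suit is diamonds).

Yes, Yes, No, Yes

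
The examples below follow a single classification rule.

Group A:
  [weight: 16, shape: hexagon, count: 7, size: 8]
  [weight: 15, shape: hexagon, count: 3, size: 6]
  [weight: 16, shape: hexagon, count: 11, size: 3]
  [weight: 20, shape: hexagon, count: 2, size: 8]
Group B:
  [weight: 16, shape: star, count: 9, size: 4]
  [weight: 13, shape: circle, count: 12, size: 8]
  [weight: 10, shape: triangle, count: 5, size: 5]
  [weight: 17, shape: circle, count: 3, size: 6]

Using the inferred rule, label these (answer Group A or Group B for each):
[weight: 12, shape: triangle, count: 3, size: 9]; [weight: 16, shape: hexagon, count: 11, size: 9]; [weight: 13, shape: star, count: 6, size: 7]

Group B, Group A, Group B

The common property of the 'Group A' items is: shape is hexagon. No 'Group B' item has it.
[weight: 12, shape: triangle, count: 3, size: 9]: shape is triangle — does not satisfy this, so Group B. [weight: 16, shape: hexagon, count: 11, size: 9]: shape is hexagon — passes, so Group A. [weight: 13, shape: star, count: 6, size: 7]: shape is star — does not satisfy this, so Group B.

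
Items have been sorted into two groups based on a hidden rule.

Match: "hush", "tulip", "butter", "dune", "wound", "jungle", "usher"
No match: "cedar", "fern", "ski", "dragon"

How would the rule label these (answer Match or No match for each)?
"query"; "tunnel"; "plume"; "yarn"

Match, Match, Match, No match

Checking candidate rules against both groups, what survives is: contains 'u'.
"query": has 'u', qualifies → Match.
"tunnel": has 'u', qualifies → Match.
"plume": has 'u', qualifies → Match.
"yarn": no 'u', doesn't match → No match.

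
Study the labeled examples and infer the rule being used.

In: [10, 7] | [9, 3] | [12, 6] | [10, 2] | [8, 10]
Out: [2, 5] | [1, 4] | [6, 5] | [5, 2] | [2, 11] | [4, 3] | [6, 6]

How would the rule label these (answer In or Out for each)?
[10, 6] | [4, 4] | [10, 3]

All 'In' examples share one property — first ≥ 7 — and every 'Out' example lacks it.
[10, 6]: first 10 — satisfies this, so In.
[4, 4]: first 4 — does not fit, so Out.
[10, 3]: first 10 — satisfies this, so In.

In, Out, In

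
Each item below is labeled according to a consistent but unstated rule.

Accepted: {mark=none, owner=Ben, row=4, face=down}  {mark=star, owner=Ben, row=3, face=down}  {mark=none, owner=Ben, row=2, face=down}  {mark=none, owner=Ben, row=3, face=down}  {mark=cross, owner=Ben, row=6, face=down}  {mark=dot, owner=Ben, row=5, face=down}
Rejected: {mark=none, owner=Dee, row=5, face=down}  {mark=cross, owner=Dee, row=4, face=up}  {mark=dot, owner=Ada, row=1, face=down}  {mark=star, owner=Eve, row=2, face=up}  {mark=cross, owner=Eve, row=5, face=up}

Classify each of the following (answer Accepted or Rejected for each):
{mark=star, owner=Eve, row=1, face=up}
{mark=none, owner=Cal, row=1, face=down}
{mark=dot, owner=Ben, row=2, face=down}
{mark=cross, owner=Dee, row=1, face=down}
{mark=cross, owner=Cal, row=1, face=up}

Rejected, Rejected, Accepted, Rejected, Rejected

The common property of the 'Accepted' items is: owner is Ben. No 'Rejected' item has it.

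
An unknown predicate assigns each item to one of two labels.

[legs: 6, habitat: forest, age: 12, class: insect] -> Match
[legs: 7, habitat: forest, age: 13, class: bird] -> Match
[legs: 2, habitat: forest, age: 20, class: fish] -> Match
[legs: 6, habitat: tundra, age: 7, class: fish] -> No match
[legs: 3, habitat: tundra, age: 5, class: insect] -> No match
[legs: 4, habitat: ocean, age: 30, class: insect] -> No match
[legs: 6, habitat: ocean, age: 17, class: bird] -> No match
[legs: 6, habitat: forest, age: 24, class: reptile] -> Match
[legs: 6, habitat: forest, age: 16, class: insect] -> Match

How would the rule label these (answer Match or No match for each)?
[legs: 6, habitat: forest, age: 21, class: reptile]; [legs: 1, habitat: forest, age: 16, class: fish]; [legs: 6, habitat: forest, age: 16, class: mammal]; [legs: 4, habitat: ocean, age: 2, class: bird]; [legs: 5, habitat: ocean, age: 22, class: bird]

The classifier is using: habitat is forest.
[legs: 6, habitat: forest, age: 21, class: reptile] → habitat is forest → Match.
[legs: 1, habitat: forest, age: 16, class: fish] → habitat is forest → Match.
[legs: 6, habitat: forest, age: 16, class: mammal] → habitat is forest → Match.
[legs: 4, habitat: ocean, age: 2, class: bird] → habitat is ocean → No match.
[legs: 5, habitat: ocean, age: 22, class: bird] → habitat is ocean → No match.

Match, Match, Match, No match, No match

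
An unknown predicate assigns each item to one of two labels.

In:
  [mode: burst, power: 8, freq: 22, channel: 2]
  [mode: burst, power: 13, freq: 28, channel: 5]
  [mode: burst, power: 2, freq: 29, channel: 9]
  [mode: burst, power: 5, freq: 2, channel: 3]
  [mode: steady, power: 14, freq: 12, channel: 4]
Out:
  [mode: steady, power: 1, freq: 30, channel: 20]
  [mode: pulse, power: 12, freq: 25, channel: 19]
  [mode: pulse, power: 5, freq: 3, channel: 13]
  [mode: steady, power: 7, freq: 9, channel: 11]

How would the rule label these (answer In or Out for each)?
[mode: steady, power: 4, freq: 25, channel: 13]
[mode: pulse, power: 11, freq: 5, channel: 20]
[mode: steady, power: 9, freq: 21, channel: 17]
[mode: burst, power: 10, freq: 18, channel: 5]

Out, Out, Out, In

The rule appears to be: channel ≤ 9.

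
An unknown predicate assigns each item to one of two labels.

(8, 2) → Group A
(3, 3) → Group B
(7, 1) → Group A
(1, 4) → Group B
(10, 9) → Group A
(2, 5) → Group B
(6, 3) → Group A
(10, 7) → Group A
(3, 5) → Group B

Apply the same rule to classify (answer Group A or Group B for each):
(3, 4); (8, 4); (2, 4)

Group B, Group A, Group B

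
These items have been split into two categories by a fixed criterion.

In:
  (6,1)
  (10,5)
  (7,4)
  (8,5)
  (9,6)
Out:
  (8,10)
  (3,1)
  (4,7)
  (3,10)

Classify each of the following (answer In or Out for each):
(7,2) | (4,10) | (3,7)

In, Out, Out

A rule that fits every label: first > second AND sum is odd — true of each 'In' example, false of each 'Out' one.
(7,2) → 7 > 2, 7+2 = 9 → In. (4,10) → 4 < 10, 4+10 = 14 → Out. (3,7) → 3 < 7, 3+7 = 10 → Out.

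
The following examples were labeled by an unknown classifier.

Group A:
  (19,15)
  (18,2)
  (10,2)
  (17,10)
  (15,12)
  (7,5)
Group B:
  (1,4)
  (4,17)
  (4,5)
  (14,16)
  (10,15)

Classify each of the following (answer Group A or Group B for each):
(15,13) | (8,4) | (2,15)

Group A, Group A, Group B

Every 'Group A' example satisfies: first > second. None of the 'Group B' examples do.
(15,13): Group A (15 > 13). (8,4): Group A (8 > 4). (2,15): Group B (2 < 15).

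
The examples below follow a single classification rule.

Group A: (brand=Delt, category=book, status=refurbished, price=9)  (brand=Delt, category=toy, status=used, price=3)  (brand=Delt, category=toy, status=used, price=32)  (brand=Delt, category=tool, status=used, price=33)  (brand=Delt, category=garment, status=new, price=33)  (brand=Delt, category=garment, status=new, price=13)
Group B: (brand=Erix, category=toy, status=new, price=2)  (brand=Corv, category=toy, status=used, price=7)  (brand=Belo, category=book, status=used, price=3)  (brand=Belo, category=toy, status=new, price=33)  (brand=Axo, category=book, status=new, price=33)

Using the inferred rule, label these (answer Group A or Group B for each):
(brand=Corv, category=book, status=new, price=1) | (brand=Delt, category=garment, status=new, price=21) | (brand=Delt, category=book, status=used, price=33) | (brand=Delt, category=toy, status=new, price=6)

Group B, Group A, Group A, Group A

Comparing the two groups points to one rule — brand is Delt.
(brand=Corv, category=book, status=new, price=1) → brand is Corv → Group B.
(brand=Delt, category=garment, status=new, price=21) → brand is Delt → Group A.
(brand=Delt, category=book, status=used, price=33) → brand is Delt → Group A.
(brand=Delt, category=toy, status=new, price=6) → brand is Delt → Group A.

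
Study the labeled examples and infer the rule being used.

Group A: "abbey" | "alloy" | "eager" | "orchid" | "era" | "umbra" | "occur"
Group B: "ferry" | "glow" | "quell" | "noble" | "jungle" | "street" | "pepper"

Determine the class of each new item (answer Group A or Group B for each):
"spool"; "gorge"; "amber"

Group B, Group B, Group A

The common property of the 'Group A' items is: starts with a vowel. No 'Group B' item has it.
"spool" — starts with 's', hence Group B.
"gorge" — starts with 'g', hence Group B.
"amber" — starts with 'a', hence Group A.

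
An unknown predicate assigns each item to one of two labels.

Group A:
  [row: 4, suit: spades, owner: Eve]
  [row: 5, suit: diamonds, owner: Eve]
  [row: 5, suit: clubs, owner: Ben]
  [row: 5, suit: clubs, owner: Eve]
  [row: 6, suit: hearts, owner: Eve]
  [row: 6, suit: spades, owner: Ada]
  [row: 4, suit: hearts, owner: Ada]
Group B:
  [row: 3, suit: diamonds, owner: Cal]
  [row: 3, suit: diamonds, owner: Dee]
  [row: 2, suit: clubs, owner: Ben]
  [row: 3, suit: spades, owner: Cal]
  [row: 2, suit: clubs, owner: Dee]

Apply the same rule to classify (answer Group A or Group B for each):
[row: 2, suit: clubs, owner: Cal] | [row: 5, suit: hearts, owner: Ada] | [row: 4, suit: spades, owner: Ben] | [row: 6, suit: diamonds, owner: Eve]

The classifier is using: row ≥ 4.
[row: 2, suit: clubs, owner: Cal]: row = 2 — does not pass, so Group B. [row: 5, suit: hearts, owner: Ada]: row = 5 — qualifies, so Group A. [row: 4, suit: spades, owner: Ben]: row = 4 — qualifies, so Group A. [row: 6, suit: diamonds, owner: Eve]: row = 6 — qualifies, so Group A.

Group B, Group A, Group A, Group A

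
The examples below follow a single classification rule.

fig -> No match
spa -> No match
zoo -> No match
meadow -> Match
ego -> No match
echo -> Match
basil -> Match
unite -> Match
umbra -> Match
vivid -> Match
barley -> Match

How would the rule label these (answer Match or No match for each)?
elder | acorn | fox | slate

Match, Match, No match, Match

The distinguishing property — length ≥ 4 — holds for all the 'Match' cases and none of the 'No match' cases.
elder → length 5 → Match.
acorn → length 5 → Match.
fox → length 3 → No match.
slate → length 5 → Match.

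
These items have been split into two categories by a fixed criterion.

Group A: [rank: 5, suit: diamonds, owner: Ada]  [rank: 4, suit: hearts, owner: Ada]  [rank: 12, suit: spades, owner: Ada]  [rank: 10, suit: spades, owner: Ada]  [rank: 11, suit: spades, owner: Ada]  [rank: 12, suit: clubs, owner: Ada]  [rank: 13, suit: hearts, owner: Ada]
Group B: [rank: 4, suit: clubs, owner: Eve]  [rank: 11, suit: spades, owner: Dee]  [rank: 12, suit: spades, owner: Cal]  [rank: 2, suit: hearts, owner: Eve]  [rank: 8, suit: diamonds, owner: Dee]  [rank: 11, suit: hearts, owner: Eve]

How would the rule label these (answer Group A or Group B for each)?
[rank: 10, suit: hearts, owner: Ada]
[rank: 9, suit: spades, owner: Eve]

One predicate separates the groups cleanly: owner is Ada.
[rank: 10, suit: hearts, owner: Ada]: owner is Ada — meets the rule, so Group A. [rank: 9, suit: spades, owner: Eve]: owner is Eve — does not pass, so Group B.

Group A, Group B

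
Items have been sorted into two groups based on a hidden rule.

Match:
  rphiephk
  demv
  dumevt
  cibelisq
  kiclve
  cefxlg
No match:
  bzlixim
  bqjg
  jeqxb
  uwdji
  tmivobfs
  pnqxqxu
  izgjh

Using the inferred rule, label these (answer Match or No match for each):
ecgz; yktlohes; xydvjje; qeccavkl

A rule that fits every label: even length AND contains 'e' — true of each 'Match' example, false of each 'No match' one.
ecgz: length 4, has 'e', passes → Match. yktlohes: length 8, has 'e', passes → Match. xydvjje: length 7, has 'e', doesn't qualify → No match. qeccavkl: length 8, has 'e', passes → Match.

Match, Match, No match, Match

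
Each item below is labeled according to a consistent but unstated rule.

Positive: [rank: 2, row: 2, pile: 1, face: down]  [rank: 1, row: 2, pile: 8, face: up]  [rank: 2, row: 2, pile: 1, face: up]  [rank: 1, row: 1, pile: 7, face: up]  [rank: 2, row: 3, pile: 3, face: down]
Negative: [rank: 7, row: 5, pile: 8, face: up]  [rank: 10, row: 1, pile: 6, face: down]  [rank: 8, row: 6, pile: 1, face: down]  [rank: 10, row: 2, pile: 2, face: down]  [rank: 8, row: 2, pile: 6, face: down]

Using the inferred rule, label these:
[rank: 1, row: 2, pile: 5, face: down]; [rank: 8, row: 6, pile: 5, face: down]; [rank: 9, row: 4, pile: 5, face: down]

The pattern is that an item is 'Positive' exactly when: rank ≤ 2.
Positive: [rank: 1, row: 2, pile: 5, face: down], since rank = 1.
Negative: [rank: 8, row: 6, pile: 5, face: down], since rank = 8.
Negative: [rank: 9, row: 4, pile: 5, face: down], since rank = 9.

Positive, Negative, Negative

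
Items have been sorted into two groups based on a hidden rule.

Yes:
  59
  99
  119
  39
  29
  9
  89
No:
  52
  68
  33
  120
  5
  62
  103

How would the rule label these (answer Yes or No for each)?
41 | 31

A rule that fits every label: ends in digit 9 — true of each 'Yes' example, false of each 'No' one.
41: No (last digit 1). 31: No (last digit 1).

No, No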